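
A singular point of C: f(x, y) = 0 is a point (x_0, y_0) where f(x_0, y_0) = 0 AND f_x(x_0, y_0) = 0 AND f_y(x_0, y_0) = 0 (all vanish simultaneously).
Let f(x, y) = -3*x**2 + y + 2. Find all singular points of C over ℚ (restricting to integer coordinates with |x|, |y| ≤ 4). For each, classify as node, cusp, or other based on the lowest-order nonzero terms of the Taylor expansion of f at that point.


No singular points in the scanned grid; C is smooth there.

Compute partial derivatives:
  f_x = -6*x.
  f_y = 1.
f_y = 1 is a nonzero constant, so f_y never vanishes: no point (x, y) can satisfy f = f_x = f_y = 0. In particular no (x, y) ∈ {−4, ..., 4}² is singular; the curve is smooth.


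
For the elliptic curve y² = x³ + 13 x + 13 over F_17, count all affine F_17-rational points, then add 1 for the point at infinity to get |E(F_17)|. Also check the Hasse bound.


Affine points = {(0, 8), (0, 9), (2, 8), (2, 9), (5, 4), (5, 13), (6, 1), (6, 16), (8, 0), (9, 3), (9, 14), (10, 2), (10, 15), (11, 5), (11, 12), (13, 4), (13, 13), (14, 7), (14, 10), (15, 8), (15, 9), (16, 4), (16, 13)}; affine count = 23; |E(F_17)| = 24.

Discriminant check: Δ ∝ 4a³ + 27b² = 4·13³ + 27·13² = 4·2197 + 27·169 ≡ 6 (mod 17). Nonzero ⇒ E is nonsingular.
For each x ∈ F_17, compute rhs = x³ + 13·x + 13 mod 17, then count y ∈ F_17 with y² ≡ rhs.
  x = 0: rhs = 13, matching y values: 8, 9 (2 points).
  x = 1: rhs = 10, matching y values: none (0 points).
  x = 2: rhs = 13, matching y values: 8, 9 (2 points).
  x = 3: rhs = 11, matching y values: none (0 points).
  x = 4: rhs = 10, matching y values: none (0 points).
  x = 5: rhs = 16, matching y values: 4, 13 (2 points).
  x = 6: rhs = 1, matching y values: 1, 16 (2 points).
  x = 7: rhs = 5, matching y values: none (0 points).
  x = 8: rhs = 0, matching y values: 0 (1 points).
  x = 9: rhs = 9, matching y values: 3, 14 (2 points).
  x = 10: rhs = 4, matching y values: 2, 15 (2 points).
  x = 11: rhs = 8, matching y values: 5, 12 (2 points).
  x = 12: rhs = 10, matching y values: none (0 points).
  x = 13: rhs = 16, matching y values: 4, 13 (2 points).
  x = 14: rhs = 15, matching y values: 7, 10 (2 points).
  x = 15: rhs = 13, matching y values: 8, 9 (2 points).
  x = 16: rhs = 16, matching y values: 4, 13 (2 points).
Total affine count: 23.
Full point count |E(F_17)| = 23 + 1 = 24.
Hasse bound: |24 − (17+1)| = |6| = 6 ≤ 2√17 ≈ 8.2462 ✓.


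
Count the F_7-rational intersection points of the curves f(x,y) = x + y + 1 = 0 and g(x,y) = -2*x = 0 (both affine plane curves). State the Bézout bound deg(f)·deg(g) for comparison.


Common zeros: {(0, 6)}; count = 1; Bézout bound = 1.

deg(f) = 1, deg(g) = 1, so Bézout bound = 1.
Scan x ∈ F_7. For each x, list the y ∈ F_7 with f(x, y) ≡ 0 and those with g(x, y) ≡ 0 (mod 7); the common zeros in that column are the intersection.
  x = 0: f ≡ 0 at y ∈ {6}; g ≡ 0 at y ∈ {0, 1, 2, 3, 4, 5, 6}; common: {6}.
  x = 1: f ≡ 0 at y ∈ {5}; g ≡ 0 at y ∈ ∅; common: ∅.
  x = 2: f ≡ 0 at y ∈ {4}; g ≡ 0 at y ∈ ∅; common: ∅.
  x = 3: f ≡ 0 at y ∈ {3}; g ≡ 0 at y ∈ ∅; common: ∅.
  x = 4: f ≡ 0 at y ∈ {2}; g ≡ 0 at y ∈ ∅; common: ∅.
  x = 5: f ≡ 0 at y ∈ {1}; g ≡ 0 at y ∈ ∅; common: ∅.
  x = 6: f ≡ 0 at y ∈ {0}; g ≡ 0 at y ∈ ∅; common: ∅.
Collecting: common zeros = {(0, 6)}, so the count is 1.
Comparison with the Bézout bound: 1 ≤ 1 = deg(f)·deg(g), as expected for curves with no common component (the bound is attained).


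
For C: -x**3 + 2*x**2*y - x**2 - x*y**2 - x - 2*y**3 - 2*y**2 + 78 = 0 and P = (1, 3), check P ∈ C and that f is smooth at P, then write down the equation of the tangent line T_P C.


Tangent line at P: -3*x - 70*y + 213 = 0.

Step 1: f(1, 3) = 0, so P lies on C.
Step 2: partial derivatives
  f_x(x, y) = -3*x**2 + 4*x*y - 2*x - y**2 - 1, f_y(x, y) = 2*x**2 - 2*x*y - 6*y**2 - 4*y.
  f_x(P) = -3, f_y(P) = -70 (gradient nonzero, so P is smooth).
Step 3: tangent line at P: -3·(x − 1) + -70·(y − 3) = 0.
Expanding: -3*x - 70*y + 213 = 0.


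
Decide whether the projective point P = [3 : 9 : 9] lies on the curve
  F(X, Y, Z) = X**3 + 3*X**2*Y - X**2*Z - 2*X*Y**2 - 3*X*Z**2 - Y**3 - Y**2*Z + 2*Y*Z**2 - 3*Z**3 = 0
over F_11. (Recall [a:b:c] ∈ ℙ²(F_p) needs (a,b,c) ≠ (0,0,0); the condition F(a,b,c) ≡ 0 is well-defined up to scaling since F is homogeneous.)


F(3,9,9) ≡ 10 (mod 11); P is NOT on the curve.

Evaluate F(3, 9, 9) term-by-term (mod 11).
  X**3 ↦ 1·27·1·1 = 27
  3*X**2*Y ↦ 3·9·9·1 = 243
  -X**2*Z ↦ -1·9·1·9 = -81
  -2*X*Y**2 ↦ -2·3·81·1 = -486
  -3*X*Z**2 ↦ -3·3·1·81 = -729
  -Y**3 ↦ -1·1·729·1 = -729
  -Y**2*Z ↦ -1·1·81·9 = -729
  2*Y*Z**2 ↦ 2·1·9·81 = 1458
  -3*Z**3 ↦ -3·1·1·729 = -2187
Sum: F(3, 9, 9) = (27) + (243) + (-81) + (-486) + (-729) + (-729) + (-729) + (1458) + (-2187) = -3213.
Reducing mod 11: -3213 ≡ 10 (mod 11).
Since F(a, b, c) ≡ 10 ≠ 0 (mod 11), P does NOT lie on the curve.


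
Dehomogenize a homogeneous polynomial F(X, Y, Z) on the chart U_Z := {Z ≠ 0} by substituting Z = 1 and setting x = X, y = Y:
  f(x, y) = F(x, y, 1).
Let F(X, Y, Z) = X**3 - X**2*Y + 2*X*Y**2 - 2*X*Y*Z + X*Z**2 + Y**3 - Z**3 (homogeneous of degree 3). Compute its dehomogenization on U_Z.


f(x, y) = x**3 - x**2*y + 2*x*y**2 - 2*x*y + x + y**3 - 1

On U_Z we set Z = 1. Each monomial c·X^i·Y^j·Z^k in F becomes c·x^i·y^j·1^k = c·x^i·y^j.
Substituting Z = 1: F(X, Y, 1) = x**3 - x**2*y + 2*x*y**2 - 2*x*y + x + y**3 - 1.
Note: deg(f) ≤ deg(F) = 3; strict inequality happens when F is divisible by Z (lost terms).


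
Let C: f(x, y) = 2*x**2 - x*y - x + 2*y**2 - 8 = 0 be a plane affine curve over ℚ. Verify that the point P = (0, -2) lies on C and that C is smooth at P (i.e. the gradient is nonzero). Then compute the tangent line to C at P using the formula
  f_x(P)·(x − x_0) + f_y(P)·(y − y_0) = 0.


Tangent line at P: x - 8*y - 16 = 0.

Step 1: f(0, -2) = 0, so P lies on C.
Step 2: partial derivatives
  f_x(x, y) = 4*x - y - 1, f_y(x, y) = -x + 4*y.
  f_x(P) = 1, f_y(P) = -8 (gradient nonzero, so P is smooth).
Step 3: tangent line at P: 1·(x − 0) + -8·(y − -2) = 0.
Expanding: x - 8*y - 16 = 0.


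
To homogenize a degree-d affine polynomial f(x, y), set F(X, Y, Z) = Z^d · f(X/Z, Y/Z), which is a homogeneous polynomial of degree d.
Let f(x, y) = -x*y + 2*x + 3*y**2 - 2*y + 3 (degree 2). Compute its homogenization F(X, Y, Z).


F(X, Y, Z) = -X*Y + 2*X*Z + 3*Y**2 - 2*Y*Z + 3*Z**2

deg(f) = 2.
Substitute x = X/Z, y = Y/Z into f, then multiply by Z^2.
  monomial -1·x^1·y^1 ↦ -1·X^1·Y^1·Z^0.
  monomial 2·x^1·y^0 ↦ 2·X^1·Y^0·Z^1.
  monomial 3·x^0·y^2 ↦ 3·X^0·Y^2·Z^0.
  monomial -2·x^0·y^1 ↦ -2·X^0·Y^1·Z^1.
  monomial 3·x^0·y^0 ↦ 3·X^0·Y^0·Z^2.
Collecting: F(X, Y, Z) = -X*Y + 2*X*Z + 3*Y**2 - 2*Y*Z + 3*Z**2.


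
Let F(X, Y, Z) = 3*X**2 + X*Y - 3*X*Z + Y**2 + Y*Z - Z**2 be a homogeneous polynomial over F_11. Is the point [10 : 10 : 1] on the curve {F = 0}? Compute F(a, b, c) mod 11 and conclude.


F(10,10,1) ≡ 6 (mod 11); P is NOT on the curve.

Evaluate F(10, 10, 1) term-by-term (mod 11).
  3*X**2 ↦ 3·100·1·1 = 300
  X*Y ↦ 1·10·10·1 = 100
  -3*X*Z ↦ -3·10·1·1 = -30
  Y**2 ↦ 1·1·100·1 = 100
  Y*Z ↦ 1·1·10·1 = 10
  -Z**2 ↦ -1·1·1·1 = -1
Sum: F(10, 10, 1) = (300) + (100) + (-30) + (100) + (10) + (-1) = 479.
Reducing mod 11: 479 ≡ 6 (mod 11).
Since F(a, b, c) ≡ 6 ≠ 0 (mod 11), P does NOT lie on the curve.


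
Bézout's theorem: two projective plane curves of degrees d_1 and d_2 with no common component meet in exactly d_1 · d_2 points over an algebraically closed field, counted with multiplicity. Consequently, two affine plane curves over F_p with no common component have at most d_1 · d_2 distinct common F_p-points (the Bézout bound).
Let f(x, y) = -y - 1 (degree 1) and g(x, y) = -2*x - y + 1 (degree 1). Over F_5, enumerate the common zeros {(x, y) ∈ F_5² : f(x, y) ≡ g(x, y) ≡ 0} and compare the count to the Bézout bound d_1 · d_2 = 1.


Common zeros: {(1, 4)}; count = 1; Bézout bound = 1.

deg(f) = 1, deg(g) = 1, so Bézout bound = 1.
Scan x ∈ F_5. For each x, list the y ∈ F_5 with f(x, y) ≡ 0 and those with g(x, y) ≡ 0 (mod 5); the common zeros in that column are the intersection.
  x = 0: f ≡ 0 at y ∈ {4}; g ≡ 0 at y ∈ {1}; common: ∅.
  x = 1: f ≡ 0 at y ∈ {4}; g ≡ 0 at y ∈ {4}; common: {4}.
  x = 2: f ≡ 0 at y ∈ {4}; g ≡ 0 at y ∈ {2}; common: ∅.
  x = 3: f ≡ 0 at y ∈ {4}; g ≡ 0 at y ∈ {0}; common: ∅.
  x = 4: f ≡ 0 at y ∈ {4}; g ≡ 0 at y ∈ {3}; common: ∅.
Collecting: common zeros = {(1, 4)}, so the count is 1.
Comparison with the Bézout bound: 1 ≤ 1 = deg(f)·deg(g), as expected for curves with no common component (the bound is attained).


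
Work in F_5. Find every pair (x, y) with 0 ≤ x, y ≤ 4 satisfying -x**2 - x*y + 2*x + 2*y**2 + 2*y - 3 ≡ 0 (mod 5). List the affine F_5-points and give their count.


Affine F_5-points: {(2, 2), (2, 3), (3, 1), (3, 2)}; count = 4.

For each of the 25 pairs (x, y) ∈ F_5², evaluate f(x, y) mod 5. Record the zeros.
  x = 0: [0↦2, 1↦1, 2↦4, 3↦1, 4↦2]  zeros at y ∈ ∅
  x = 1: [0↦3, 1↦1, 2↦3, 3↦4, 4↦4]  zeros at y ∈ ∅
  x = 2: [0↦2, 1↦4, 2↦0, 3↦0, 4↦4]  zeros at y ∈ {2, 3}
  x = 3: [0↦4, 1↦0, 2↦0, 3↦4, 4↦2]  zeros at y ∈ {1, 2}
  x = 4: [0↦4, 1↦4, 2↦3, 3↦1, 4↦3]  zeros at y ∈ ∅
Collecting zeros: affine points = {(2, 2), (2, 3), (3, 1), (3, 2)}.
Total count |C(F_5)_aff| = 4.


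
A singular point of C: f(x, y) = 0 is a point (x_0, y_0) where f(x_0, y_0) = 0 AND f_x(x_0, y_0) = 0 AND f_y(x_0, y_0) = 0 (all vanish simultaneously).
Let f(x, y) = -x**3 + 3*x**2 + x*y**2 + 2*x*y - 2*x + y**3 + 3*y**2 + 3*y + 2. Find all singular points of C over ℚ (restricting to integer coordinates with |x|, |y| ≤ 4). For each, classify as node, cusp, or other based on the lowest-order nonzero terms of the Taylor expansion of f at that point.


Singular points: {(1, -1)}; classification: cusp.

Compute partial derivatives:
  f_x = -3*x**2 + 6*x + y**2 + 2*y - 2.
  f_y = 2*x*y + 2*x + 3*y**2 + 6*y + 3.
Scan x_0 ∈ {−4, ..., 4}. For each x_0, f_y(x_0, y) is a polynomial in y; find its integer roots y ∈ {−4, ..., 4}, then test f_x and f at those candidates.
  x = -4: f_y(-4, y) = 3*y**2 - 2*y - 5; vanishes at y ∈ {-1}. (-4, -1): f_x = -75 ≠ 0.
  x = -3: f_y(-3, y) = 3*y**2 - 3; vanishes at y ∈ {-1, 1}. (-3, -1): f_x = -48 ≠ 0; (-3, 1): f_x = -44 ≠ 0.
  x = -2: f_y(-2, y) = 3*y**2 + 2*y - 1; vanishes at y ∈ {-1}. (-2, -1): f_x = -27 ≠ 0.
  x = -1: f_y(-1, y) = 3*y**2 + 4*y + 1; vanishes at y ∈ {-1}. (-1, -1): f_x = -12 ≠ 0.
  x = 0: f_y(0, y) = 3*y**2 + 6*y + 3; vanishes at y ∈ {-1}. (0, -1): f_x = -3 ≠ 0.
  x = 1: f_y(1, y) = 3*y**2 + 8*y + 5; vanishes at y ∈ {-1}. (1, -1): f_x = 0, f = 0 — SINGULAR.
  x = 2: f_y(2, y) = 3*y**2 + 10*y + 7; vanishes at y ∈ {-1}. (2, -1): f_x = -3 ≠ 0.
  x = 3: f_y(3, y) = 3*y**2 + 12*y + 9; vanishes at y ∈ {-3, -1}. (3, -3): f_x = -8 ≠ 0; (3, -1): f_x = -12 ≠ 0.
  x = 4: f_y(4, y) = 3*y**2 + 14*y + 11; vanishes at y ∈ {-1}. (4, -1): f_x = -27 ≠ 0.
Only singular point on the grid: (1, -1).
Classify: substitute x = 1 + u, y = -1 + v and expand: f = -u**3 + u*v**2 + v**3 + v**2.
No constant or linear terms (consistent with a singular point). Quadratic part: v**2. Cubic part: -u**3 + u*v**2 + v**3.
The quadratic part v**2 is a perfect square, so there is a single (double) tangent line v = 0, i.e. y = -1. Restricting the cubic part to that line (v = 0) leaves -u**3 ≠ 0, so f is not divisible by v and the branch is v² ≈ u**3 to lowest order — this is a cusp.
Classification: cusp.


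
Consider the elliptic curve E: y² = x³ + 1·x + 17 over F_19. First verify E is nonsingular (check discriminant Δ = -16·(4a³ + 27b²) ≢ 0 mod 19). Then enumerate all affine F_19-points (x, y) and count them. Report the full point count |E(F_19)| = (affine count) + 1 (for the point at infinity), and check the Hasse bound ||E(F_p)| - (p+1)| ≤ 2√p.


Affine points = {(0, 6), (0, 13), (1, 0), (3, 3), (3, 16), (4, 3), (4, 16), (6, 7), (6, 12), (7, 5), (7, 14), (8, 9), (8, 10), (10, 1), (10, 18), (12, 3), (12, 16), (13, 2), (13, 17), (14, 1), (14, 18), (15, 5), (15, 14), (16, 5), (16, 14), (17, 8), (17, 11)}; affine count = 27; |E(F_19)| = 28.

Discriminant check: Δ ∝ 4a³ + 27b² = 4·1³ + 27·17² = 4·1 + 27·289 ≡ 17 (mod 19). Nonzero ⇒ E is nonsingular.
For each x ∈ F_19, compute rhs = x³ + 1·x + 17 mod 19, then count y ∈ F_19 with y² ≡ rhs.
  x = 0: rhs = 17, matching y values: 6, 13 (2 points).
  x = 1: rhs = 0, matching y values: 0 (1 points).
  x = 2: rhs = 8, matching y values: none (0 points).
  x = 3: rhs = 9, matching y values: 3, 16 (2 points).
  x = 4: rhs = 9, matching y values: 3, 16 (2 points).
  x = 5: rhs = 14, matching y values: none (0 points).
  x = 6: rhs = 11, matching y values: 7, 12 (2 points).
  x = 7: rhs = 6, matching y values: 5, 14 (2 points).
  x = 8: rhs = 5, matching y values: 9, 10 (2 points).
  x = 9: rhs = 14, matching y values: none (0 points).
  x = 10: rhs = 1, matching y values: 1, 18 (2 points).
  x = 11: rhs = 10, matching y values: none (0 points).
  x = 12: rhs = 9, matching y values: 3, 16 (2 points).
  x = 13: rhs = 4, matching y values: 2, 17 (2 points).
  x = 14: rhs = 1, matching y values: 1, 18 (2 points).
  x = 15: rhs = 6, matching y values: 5, 14 (2 points).
  x = 16: rhs = 6, matching y values: 5, 14 (2 points).
  x = 17: rhs = 7, matching y values: 8, 11 (2 points).
  x = 18: rhs = 15, matching y values: none (0 points).
Total affine count: 27.
Full point count |E(F_19)| = 27 + 1 = 28.
Hasse bound: |28 − (19+1)| = |8| = 8 ≤ 2√19 ≈ 8.7178 ✓.


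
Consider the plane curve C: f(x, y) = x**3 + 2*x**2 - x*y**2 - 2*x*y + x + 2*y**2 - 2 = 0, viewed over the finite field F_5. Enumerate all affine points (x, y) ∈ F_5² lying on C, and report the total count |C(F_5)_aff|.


Affine F_5-points: {(0, 1), (0, 4), (1, 3), (1, 4), (2, 4), (3, 2)}; count = 6.

For each of the 25 pairs (x, y) ∈ F_5², evaluate f(x, y) mod 5. Record the zeros.
  x = 0: [0↦3, 1↦0, 2↦1, 3↦1, 4↦0]  zeros at y ∈ {1, 4}
  x = 1: [0↦2, 1↦1, 2↦2, 3↦0, 4↦0]  zeros at y ∈ {3, 4}
  x = 2: [0↦1, 1↦2, 2↦3, 3↦4, 4↦0]  zeros at y ∈ {4}
  x = 3: [0↦1, 1↦4, 2↦0, 3↦4, 4↦1]  zeros at y ∈ {2}
  x = 4: [0↦3, 1↦3, 2↦4, 3↦1, 4↦4]  zeros at y ∈ ∅
Collecting zeros: affine points = {(0, 1), (0, 4), (1, 3), (1, 4), (2, 4), (3, 2)}.
Total count |C(F_5)_aff| = 6.


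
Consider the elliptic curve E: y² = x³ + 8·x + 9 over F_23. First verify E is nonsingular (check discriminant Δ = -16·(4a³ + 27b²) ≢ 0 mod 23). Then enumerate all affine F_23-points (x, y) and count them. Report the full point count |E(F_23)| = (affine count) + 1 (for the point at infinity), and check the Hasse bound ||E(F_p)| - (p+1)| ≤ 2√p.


Affine points = {(0, 3), (0, 20), (1, 8), (1, 15), (4, 6), (4, 17), (5, 6), (5, 17), (10, 10), (10, 13), (11, 5), (11, 18), (12, 4), (12, 19), (14, 6), (14, 17), (15, 10), (15, 13), (16, 1), (16, 22), (20, 2), (20, 21), (21, 10), (21, 13), (22, 0)}; affine count = 25; |E(F_23)| = 26.

Discriminant check: Δ ∝ 4a³ + 27b² = 4·8³ + 27·9² = 4·512 + 27·81 ≡ 3 (mod 23). Nonzero ⇒ E is nonsingular.
For each x ∈ F_23, compute rhs = x³ + 8·x + 9 mod 23, then count y ∈ F_23 with y² ≡ rhs.
  x = 0: rhs = 9, matching y values: 3, 20 (2 points).
  x = 1: rhs = 18, matching y values: 8, 15 (2 points).
  x = 2: rhs = 10, matching y values: none (0 points).
  x = 3: rhs = 14, matching y values: none (0 points).
  x = 4: rhs = 13, matching y values: 6, 17 (2 points).
  x = 5: rhs = 13, matching y values: 6, 17 (2 points).
  x = 6: rhs = 20, matching y values: none (0 points).
  x = 7: rhs = 17, matching y values: none (0 points).
  x = 8: rhs = 10, matching y values: none (0 points).
  x = 9: rhs = 5, matching y values: none (0 points).
  x = 10: rhs = 8, matching y values: 10, 13 (2 points).
  x = 11: rhs = 2, matching y values: 5, 18 (2 points).
  x = 12: rhs = 16, matching y values: 4, 19 (2 points).
  x = 13: rhs = 10, matching y values: none (0 points).
  x = 14: rhs = 13, matching y values: 6, 17 (2 points).
  x = 15: rhs = 8, matching y values: 10, 13 (2 points).
  x = 16: rhs = 1, matching y values: 1, 22 (2 points).
  x = 17: rhs = 21, matching y values: none (0 points).
  x = 18: rhs = 5, matching y values: none (0 points).
  x = 19: rhs = 5, matching y values: none (0 points).
  x = 20: rhs = 4, matching y values: 2, 21 (2 points).
  x = 21: rhs = 8, matching y values: 10, 13 (2 points).
  x = 22: rhs = 0, matching y values: 0 (1 points).
Total affine count: 25.
Full point count |E(F_23)| = 25 + 1 = 26.
Hasse bound: |26 − (23+1)| = |2| = 2 ≤ 2√23 ≈ 9.5917 ✓.


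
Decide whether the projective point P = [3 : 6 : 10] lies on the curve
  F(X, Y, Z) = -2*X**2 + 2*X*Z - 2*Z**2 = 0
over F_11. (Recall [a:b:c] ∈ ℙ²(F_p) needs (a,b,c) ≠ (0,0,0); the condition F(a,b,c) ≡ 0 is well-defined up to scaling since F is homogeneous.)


F(3,6,10) ≡ 7 (mod 11); P is NOT on the curve.

Evaluate F(3, 6, 10) term-by-term (mod 11).
  -2*X**2 ↦ -2·9·1·1 = -18
  2*X*Z ↦ 2·3·1·10 = 60
  -2*Z**2 ↦ -2·1·1·100 = -200
Sum: F(3, 6, 10) = (-18) + (60) + (-200) = -158.
Reducing mod 11: -158 ≡ 7 (mod 11).
Since F(a, b, c) ≡ 7 ≠ 0 (mod 11), P does NOT lie on the curve.


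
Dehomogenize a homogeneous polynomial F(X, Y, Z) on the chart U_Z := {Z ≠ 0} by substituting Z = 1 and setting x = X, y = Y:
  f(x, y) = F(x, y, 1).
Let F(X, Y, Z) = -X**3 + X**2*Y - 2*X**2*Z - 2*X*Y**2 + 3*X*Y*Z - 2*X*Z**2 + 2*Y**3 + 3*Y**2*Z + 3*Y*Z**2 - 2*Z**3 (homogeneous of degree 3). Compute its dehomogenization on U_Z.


f(x, y) = -x**3 + x**2*y - 2*x**2 - 2*x*y**2 + 3*x*y - 2*x + 2*y**3 + 3*y**2 + 3*y - 2

On U_Z we set Z = 1. Each monomial c·X^i·Y^j·Z^k in F becomes c·x^i·y^j·1^k = c·x^i·y^j.
Substituting Z = 1: F(X, Y, 1) = -x**3 + x**2*y - 2*x**2 - 2*x*y**2 + 3*x*y - 2*x + 2*y**3 + 3*y**2 + 3*y - 2.
Note: deg(f) ≤ deg(F) = 3; strict inequality happens when F is divisible by Z (lost terms).


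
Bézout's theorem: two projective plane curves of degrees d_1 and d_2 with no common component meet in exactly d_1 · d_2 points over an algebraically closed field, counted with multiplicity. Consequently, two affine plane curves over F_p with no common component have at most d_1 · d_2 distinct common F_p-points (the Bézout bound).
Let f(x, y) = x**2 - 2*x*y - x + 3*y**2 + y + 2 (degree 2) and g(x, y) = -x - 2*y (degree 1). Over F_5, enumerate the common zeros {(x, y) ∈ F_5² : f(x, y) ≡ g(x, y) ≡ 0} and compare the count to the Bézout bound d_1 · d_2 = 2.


Common zeros: {(2, 4), (4, 3)}; count = 2; Bézout bound = 2.

deg(f) = 2, deg(g) = 1, so Bézout bound = 2.
Scan x ∈ F_5. For each x, list the y ∈ F_5 with f(x, y) ≡ 0 and those with g(x, y) ≡ 0 (mod 5); the common zeros in that column are the intersection.
  x = 0: f ≡ 0 at y ∈ ∅; g ≡ 0 at y ∈ {0}; common: ∅.
  x = 1: f ≡ 0 at y ∈ ∅; g ≡ 0 at y ∈ {2}; common: ∅.
  x = 2: f ≡ 0 at y ∈ {2, 4}; g ≡ 0 at y ∈ {4}; common: {4}.
  x = 3: f ≡ 0 at y ∈ {2, 3}; g ≡ 0 at y ∈ {1}; common: ∅.
  x = 4: f ≡ 0 at y ∈ {1, 3}; g ≡ 0 at y ∈ {3}; common: {3}.
Collecting: common zeros = {(2, 4), (4, 3)}, so the count is 2.
Comparison with the Bézout bound: 2 ≤ 2 = deg(f)·deg(g), as expected for curves with no common component (the bound is attained).


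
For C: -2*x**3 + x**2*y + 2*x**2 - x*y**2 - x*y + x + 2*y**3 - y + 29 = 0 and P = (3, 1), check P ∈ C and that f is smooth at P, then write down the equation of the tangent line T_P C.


Tangent line at P: -37*x + 5*y + 106 = 0.

Step 1: f(3, 1) = 0, so P lies on C.
Step 2: partial derivatives
  f_x(x, y) = -6*x**2 + 2*x*y + 4*x - y**2 - y + 1, f_y(x, y) = x**2 - 2*x*y - x + 6*y**2 - 1.
  f_x(P) = -37, f_y(P) = 5 (gradient nonzero, so P is smooth).
Step 3: tangent line at P: -37·(x − 3) + 5·(y − 1) = 0.
Expanding: -37*x + 5*y + 106 = 0.


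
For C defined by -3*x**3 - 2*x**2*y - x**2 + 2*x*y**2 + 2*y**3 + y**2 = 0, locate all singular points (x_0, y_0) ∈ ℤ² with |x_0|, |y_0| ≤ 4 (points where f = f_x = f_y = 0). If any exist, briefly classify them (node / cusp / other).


Singular points: {(0, 0)}; classification: node.

Compute partial derivatives:
  f_x = -9*x**2 - 4*x*y - 2*x + 2*y**2.
  f_y = -2*x**2 + 4*x*y + 6*y**2 + 2*y.
Scan x_0 ∈ {−4, ..., 4}. For each x_0, f_y(x_0, y) is a polynomial in y; find its integer roots y ∈ {−4, ..., 4}, then test f_x and f at those candidates.
  x = -4: f_y(-4, y) = 6*y**2 - 14*y - 32; no integer root y with |y| ≤ 4.
  x = -3: f_y(-3, y) = 6*y**2 - 10*y - 18; no integer root y with |y| ≤ 4.
  x = -2: f_y(-2, y) = 6*y**2 - 6*y - 8; no integer root y with |y| ≤ 4.
  x = -1: f_y(-1, y) = 6*y**2 - 2*y - 2; no integer root y with |y| ≤ 4.
  x = 0: f_y(0, y) = 6*y**2 + 2*y; vanishes at y ∈ {0}. (0, 0): f_x = 0, f = 0 — SINGULAR.
  x = 1: f_y(1, y) = 6*y**2 + 6*y - 2; no integer root y with |y| ≤ 4.
  x = 2: f_y(2, y) = 6*y**2 + 10*y - 8; no integer root y with |y| ≤ 4.
  x = 3: f_y(3, y) = 6*y**2 + 14*y - 18; no integer root y with |y| ≤ 4.
  x = 4: f_y(4, y) = 6*y**2 + 18*y - 32; no integer root y with |y| ≤ 4.
Only singular point on the grid: (0, 0).
Classify: substitute x = 0 + u, y = 0 + v and expand: f = -3*u**3 - 2*u**2*v - u**2 + 2*u*v**2 + 2*v**3 + v**2.
No constant or linear terms (consistent with a singular point). Quadratic part: -u**2 + v**2. Cubic part: -3*u**3 - 2*u**2*v + 2*u*v**2 + 2*v**3.
The quadratic part v**2 - u**2 = (v − u)(v + u) splits into two distinct linear factors, so there are two distinct tangent lines y − 0 = ±(x − 0) — this is a node (ordinary double point).
Classification: node.


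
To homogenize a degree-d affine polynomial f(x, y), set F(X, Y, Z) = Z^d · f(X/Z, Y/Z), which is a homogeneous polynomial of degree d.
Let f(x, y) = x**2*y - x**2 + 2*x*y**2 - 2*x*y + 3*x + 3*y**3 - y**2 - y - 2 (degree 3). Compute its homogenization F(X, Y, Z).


F(X, Y, Z) = X**2*Y - X**2*Z + 2*X*Y**2 - 2*X*Y*Z + 3*X*Z**2 + 3*Y**3 - Y**2*Z - Y*Z**2 - 2*Z**3

deg(f) = 3.
Substitute x = X/Z, y = Y/Z into f, then multiply by Z^3.
  monomial 1·x^2·y^1 ↦ 1·X^2·Y^1·Z^0.
  monomial -1·x^2·y^0 ↦ -1·X^2·Y^0·Z^1.
  monomial 2·x^1·y^2 ↦ 2·X^1·Y^2·Z^0.
  monomial -2·x^1·y^1 ↦ -2·X^1·Y^1·Z^1.
  monomial 3·x^1·y^0 ↦ 3·X^1·Y^0·Z^2.
  monomial 3·x^0·y^3 ↦ 3·X^0·Y^3·Z^0.
  monomial -1·x^0·y^2 ↦ -1·X^0·Y^2·Z^1.
  monomial -1·x^0·y^1 ↦ -1·X^0·Y^1·Z^2.
  monomial -2·x^0·y^0 ↦ -2·X^0·Y^0·Z^3.
Collecting: F(X, Y, Z) = X**2*Y - X**2*Z + 2*X*Y**2 - 2*X*Y*Z + 3*X*Z**2 + 3*Y**3 - Y**2*Z - Y*Z**2 - 2*Z**3.


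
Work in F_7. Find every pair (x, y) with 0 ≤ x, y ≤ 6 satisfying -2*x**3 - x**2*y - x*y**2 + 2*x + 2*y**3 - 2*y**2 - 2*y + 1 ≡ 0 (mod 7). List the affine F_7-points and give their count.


Affine F_7-points: {(1, 5), (4, 0), (5, 3), (6, 2)}; count = 4.

For each of the 49 pairs (x, y) ∈ F_7², evaluate f(x, y) mod 7. Record the zeros.
  x = 0: [0↦1, 1↦6, 2↦5, 3↦3, 4↦5, 5↦2, 6↦6]  zeros at y ∈ ∅
  x = 1: [0↦1, 1↦4, 2↦6, 3↦5, 4↦6, 5↦0, 6↦6]  zeros at y ∈ {5}
  x = 2: [0↦3, 1↦2, 2↦5, 3↦3, 4↦1, 5↦4, 6↦3]  zeros at y ∈ ∅
  x = 3: [0↦2, 1↦2, 2↦4, 3↦6, 4↦6, 5↦2, 6↦6]  zeros at y ∈ ∅
  x = 4: [0↦0, 1↦6, 2↦5, 3↦2, 4↦2, 5↦3, 6↦3]  zeros at y ∈ {0}
  x = 5: [0↦6, 1↦2, 2↦3, 3↦0, 4↦5, 5↦2, 6↦3]  zeros at y ∈ {3}
  x = 6: [0↦1, 1↦6, 2↦0, 3↦2, 4↦3, 5↦1, 6↦1]  zeros at y ∈ {2}
Collecting zeros: affine points = {(1, 5), (4, 0), (5, 3), (6, 2)}.
Total count |C(F_7)_aff| = 4.


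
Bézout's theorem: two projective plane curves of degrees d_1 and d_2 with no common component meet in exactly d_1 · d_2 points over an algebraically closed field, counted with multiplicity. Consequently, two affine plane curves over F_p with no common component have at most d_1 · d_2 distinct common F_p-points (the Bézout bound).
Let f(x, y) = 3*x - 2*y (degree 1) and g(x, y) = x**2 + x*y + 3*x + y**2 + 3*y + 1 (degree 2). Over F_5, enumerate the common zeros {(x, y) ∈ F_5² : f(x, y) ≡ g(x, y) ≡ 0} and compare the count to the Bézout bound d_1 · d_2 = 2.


Common zeros: {(2, 3), (3, 2)}; count = 2; Bézout bound = 2.

deg(f) = 1, deg(g) = 2, so Bézout bound = 2.
Scan x ∈ F_5. For each x, list the y ∈ F_5 with f(x, y) ≡ 0 and those with g(x, y) ≡ 0 (mod 5); the common zeros in that column are the intersection.
  x = 0: f ≡ 0 at y ∈ {0}; g ≡ 0 at y ∈ {1}; common: ∅.
  x = 1: f ≡ 0 at y ∈ {4}; g ≡ 0 at y ∈ {0, 1}; common: ∅.
  x = 2: f ≡ 0 at y ∈ {3}; g ≡ 0 at y ∈ {2, 3}; common: {3}.
  x = 3: f ≡ 0 at y ∈ {2}; g ≡ 0 at y ∈ {2}; common: {2}.
  x = 4: f ≡ 0 at y ∈ {1}; g ≡ 0 at y ∈ ∅; common: ∅.
Collecting: common zeros = {(2, 3), (3, 2)}, so the count is 2.
Comparison with the Bézout bound: 2 ≤ 2 = deg(f)·deg(g), as expected for curves with no common component (the bound is attained).


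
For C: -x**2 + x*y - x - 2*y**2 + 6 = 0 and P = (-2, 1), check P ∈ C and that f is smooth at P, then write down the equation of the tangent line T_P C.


Tangent line at P: 4*x - 6*y + 14 = 0.

Step 1: f(-2, 1) = 0, so P lies on C.
Step 2: partial derivatives
  f_x(x, y) = -2*x + y - 1, f_y(x, y) = x - 4*y.
  f_x(P) = 4, f_y(P) = -6 (gradient nonzero, so P is smooth).
Step 3: tangent line at P: 4·(x − -2) + -6·(y − 1) = 0.
Expanding: 4*x - 6*y + 14 = 0.


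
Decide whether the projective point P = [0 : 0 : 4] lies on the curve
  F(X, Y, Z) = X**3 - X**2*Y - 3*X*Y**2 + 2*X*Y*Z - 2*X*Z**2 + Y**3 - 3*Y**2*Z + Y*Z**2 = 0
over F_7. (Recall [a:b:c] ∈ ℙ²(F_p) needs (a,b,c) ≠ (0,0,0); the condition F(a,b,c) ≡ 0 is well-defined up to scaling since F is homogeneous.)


F(0,0,4) ≡ 0 (mod 7); P is on the curve.

Evaluate F(0, 0, 4) term-by-term (mod 7).
  X**3 ↦ 1·0·1·1 = 0
  -X**2*Y ↦ -1·0·0·1 = 0
  -3*X*Y**2 ↦ -3·0·0·1 = 0
  2*X*Y*Z ↦ 2·0·0·4 = 0
  -2*X*Z**2 ↦ -2·0·1·16 = 0
  Y**3 ↦ 1·1·0·1 = 0
  -3*Y**2*Z ↦ -3·1·0·4 = 0
  Y*Z**2 ↦ 1·1·0·16 = 0
Sum: F(0, 0, 4) = (0) + (0) + (0) + (0) + (0) + (0) + (0) + (0) = 0.
Reducing mod 7: 0 ≡ 0 (mod 7).
Since F(a, b, c) ≡ 0 (mod 7), P lies on the curve.


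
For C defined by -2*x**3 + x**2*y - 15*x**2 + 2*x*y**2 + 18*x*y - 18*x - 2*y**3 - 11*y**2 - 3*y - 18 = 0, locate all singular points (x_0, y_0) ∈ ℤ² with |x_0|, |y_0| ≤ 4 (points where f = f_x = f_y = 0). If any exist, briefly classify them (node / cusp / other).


Singular points: {(-3, -3)}; classification: cusp.

Compute partial derivatives:
  f_x = -6*x**2 + 2*x*y - 30*x + 2*y**2 + 18*y - 18.
  f_y = x**2 + 4*x*y + 18*x - 6*y**2 - 22*y - 3.
Scan x_0 ∈ {−4, ..., 4}. For each x_0, f_y(x_0, y) is a polynomial in y; find its integer roots y ∈ {−4, ..., 4}, then test f_x and f at those candidates.
  x = -4: f_y(-4, y) = -6*y**2 - 38*y - 59; no integer root y with |y| ≤ 4.
  x = -3: f_y(-3, y) = -6*y**2 - 34*y - 48; vanishes at y ∈ {-3}. (-3, -3): f_x = 0, f = 0 — SINGULAR.
  x = -2: f_y(-2, y) = -6*y**2 - 30*y - 35; no integer root y with |y| ≤ 4.
  x = -1: f_y(-1, y) = -6*y**2 - 26*y - 20; vanishes at y ∈ {-1}. (-1, -1): f_x = -8 ≠ 0.
  x = 0: f_y(0, y) = -6*y**2 - 22*y - 3; no integer root y with |y| ≤ 4.
  x = 1: f_y(1, y) = -6*y**2 - 18*y + 16; no integer root y with |y| ≤ 4.
  x = 2: f_y(2, y) = -6*y**2 - 14*y + 37; no integer root y with |y| ≤ 4.
  x = 3: f_y(3, y) = -6*y**2 - 10*y + 60; no integer root y with |y| ≤ 4.
  x = 4: f_y(4, y) = -6*y**2 - 6*y + 85; no integer root y with |y| ≤ 4.
Only singular point on the grid: (-3, -3).
Classify: substitute x = -3 + u, y = -3 + v and expand: f = -2*u**3 + u**2*v + 2*u*v**2 - 2*v**3 + v**2.
No constant or linear terms (consistent with a singular point). Quadratic part: v**2. Cubic part: -2*u**3 + u**2*v + 2*u*v**2 - 2*v**3.
The quadratic part v**2 is a perfect square, so there is a single (double) tangent line v = 0, i.e. y = -3. Restricting the cubic part to that line (v = 0) leaves -2*u**3 ≠ 0, so f is not divisible by v and the branch is v² ≈ 2*u**3 to lowest order — this is a cusp.
Classification: cusp.


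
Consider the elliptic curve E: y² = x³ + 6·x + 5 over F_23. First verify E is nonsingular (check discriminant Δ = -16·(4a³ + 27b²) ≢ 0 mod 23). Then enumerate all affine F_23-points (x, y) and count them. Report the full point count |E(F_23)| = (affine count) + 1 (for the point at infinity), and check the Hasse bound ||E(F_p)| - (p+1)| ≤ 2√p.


Affine points = {(1, 9), (1, 14), (2, 5), (2, 18), (3, 2), (3, 21), (4, 1), (4, 22), (6, 2), (6, 21), (8, 6), (8, 17), (9, 11), (9, 12), (13, 7), (13, 16), (14, 2), (14, 21), (17, 11), (17, 12), (19, 3), (19, 20), (20, 11), (20, 12), (21, 10), (21, 13)}; affine count = 26; |E(F_23)| = 27.

Discriminant check: Δ ∝ 4a³ + 27b² = 4·6³ + 27·5² = 4·216 + 27·25 ≡ 21 (mod 23). Nonzero ⇒ E is nonsingular.
For each x ∈ F_23, compute rhs = x³ + 6·x + 5 mod 23, then count y ∈ F_23 with y² ≡ rhs.
  x = 0: rhs = 5, matching y values: none (0 points).
  x = 1: rhs = 12, matching y values: 9, 14 (2 points).
  x = 2: rhs = 2, matching y values: 5, 18 (2 points).
  x = 3: rhs = 4, matching y values: 2, 21 (2 points).
  x = 4: rhs = 1, matching y values: 1, 22 (2 points).
  x = 5: rhs = 22, matching y values: none (0 points).
  x = 6: rhs = 4, matching y values: 2, 21 (2 points).
  x = 7: rhs = 22, matching y values: none (0 points).
  x = 8: rhs = 13, matching y values: 6, 17 (2 points).
  x = 9: rhs = 6, matching y values: 11, 12 (2 points).
  x = 10: rhs = 7, matching y values: none (0 points).
  x = 11: rhs = 22, matching y values: none (0 points).
  x = 12: rhs = 11, matching y values: none (0 points).
  x = 13: rhs = 3, matching y values: 7, 16 (2 points).
  x = 14: rhs = 4, matching y values: 2, 21 (2 points).
  x = 15: rhs = 20, matching y values: none (0 points).
  x = 16: rhs = 11, matching y values: none (0 points).
  x = 17: rhs = 6, matching y values: 11, 12 (2 points).
  x = 18: rhs = 11, matching y values: none (0 points).
  x = 19: rhs = 9, matching y values: 3, 20 (2 points).
  x = 20: rhs = 6, matching y values: 11, 12 (2 points).
  x = 21: rhs = 8, matching y values: 10, 13 (2 points).
  x = 22: rhs = 21, matching y values: none (0 points).
Total affine count: 26.
Full point count |E(F_23)| = 26 + 1 = 27.
Hasse bound: |27 − (23+1)| = |3| = 3 ≤ 2√23 ≈ 9.5917 ✓.


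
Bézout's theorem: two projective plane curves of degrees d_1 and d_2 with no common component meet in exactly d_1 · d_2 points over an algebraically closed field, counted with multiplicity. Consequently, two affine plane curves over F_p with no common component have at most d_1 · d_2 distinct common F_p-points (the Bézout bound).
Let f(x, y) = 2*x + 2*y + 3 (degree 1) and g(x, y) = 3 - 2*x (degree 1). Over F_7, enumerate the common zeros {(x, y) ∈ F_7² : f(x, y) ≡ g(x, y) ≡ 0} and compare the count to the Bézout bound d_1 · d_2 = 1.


Common zeros: {(5, 4)}; count = 1; Bézout bound = 1.

deg(f) = 1, deg(g) = 1, so Bézout bound = 1.
Scan x ∈ F_7. For each x, list the y ∈ F_7 with f(x, y) ≡ 0 and those with g(x, y) ≡ 0 (mod 7); the common zeros in that column are the intersection.
  x = 0: f ≡ 0 at y ∈ {2}; g ≡ 0 at y ∈ ∅; common: ∅.
  x = 1: f ≡ 0 at y ∈ {1}; g ≡ 0 at y ∈ ∅; common: ∅.
  x = 2: f ≡ 0 at y ∈ {0}; g ≡ 0 at y ∈ ∅; common: ∅.
  x = 3: f ≡ 0 at y ∈ {6}; g ≡ 0 at y ∈ ∅; common: ∅.
  x = 4: f ≡ 0 at y ∈ {5}; g ≡ 0 at y ∈ ∅; common: ∅.
  x = 5: f ≡ 0 at y ∈ {4}; g ≡ 0 at y ∈ {0, 1, 2, 3, 4, 5, 6}; common: {4}.
  x = 6: f ≡ 0 at y ∈ {3}; g ≡ 0 at y ∈ ∅; common: ∅.
Collecting: common zeros = {(5, 4)}, so the count is 1.
Comparison with the Bézout bound: 1 ≤ 1 = deg(f)·deg(g), as expected for curves with no common component (the bound is attained).


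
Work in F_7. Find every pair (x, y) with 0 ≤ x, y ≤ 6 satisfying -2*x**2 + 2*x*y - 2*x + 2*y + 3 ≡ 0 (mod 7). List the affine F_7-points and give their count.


Affine F_7-points: {(0, 2), (1, 2), (2, 5), (3, 0), (4, 3), (5, 3)}; count = 6.

For each of the 49 pairs (x, y) ∈ F_7², evaluate f(x, y) mod 7. Record the zeros.
  x = 0: [0↦3, 1↦5, 2↦0, 3↦2, 4↦4, 5↦6, 6↦1]  zeros at y ∈ {2}
  x = 1: [0↦6, 1↦3, 2↦0, 3↦4, 4↦1, 5↦5, 6↦2]  zeros at y ∈ {2}
  x = 2: [0↦5, 1↦4, 2↦3, 3↦2, 4↦1, 5↦0, 6↦6]  zeros at y ∈ {5}
  x = 3: [0↦0, 1↦1, 2↦2, 3↦3, 4↦4, 5↦5, 6↦6]  zeros at y ∈ {0}
  x = 4: [0↦5, 1↦1, 2↦4, 3↦0, 4↦3, 5↦6, 6↦2]  zeros at y ∈ {3}
  x = 5: [0↦6, 1↦4, 2↦2, 3↦0, 4↦5, 5↦3, 6↦1]  zeros at y ∈ {3}
  x = 6: [0↦3, 1↦3, 2↦3, 3↦3, 4↦3, 5↦3, 6↦3]  zeros at y ∈ ∅
Collecting zeros: affine points = {(0, 2), (1, 2), (2, 5), (3, 0), (4, 3), (5, 3)}.
Total count |C(F_7)_aff| = 6.


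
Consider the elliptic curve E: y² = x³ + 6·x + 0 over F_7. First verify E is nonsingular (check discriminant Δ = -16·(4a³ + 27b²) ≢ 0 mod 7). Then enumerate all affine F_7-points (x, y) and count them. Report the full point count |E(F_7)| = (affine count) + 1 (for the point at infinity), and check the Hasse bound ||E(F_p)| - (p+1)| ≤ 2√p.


Affine points = {(0, 0), (1, 0), (4, 2), (4, 5), (5, 1), (5, 6), (6, 0)}; affine count = 7; |E(F_7)| = 8.

Discriminant check: Δ ∝ 4a³ + 27b² = 4·6³ + 27·0² = 4·216 + 27·0 ≡ 3 (mod 7). Nonzero ⇒ E is nonsingular.
For each x ∈ F_7, compute rhs = x³ + 6·x + 0 mod 7, then count y ∈ F_7 with y² ≡ rhs.
  x = 0: rhs = 0, matching y values: 0 (1 points).
  x = 1: rhs = 0, matching y values: 0 (1 points).
  x = 2: rhs = 6, matching y values: none (0 points).
  x = 3: rhs = 3, matching y values: none (0 points).
  x = 4: rhs = 4, matching y values: 2, 5 (2 points).
  x = 5: rhs = 1, matching y values: 1, 6 (2 points).
  x = 6: rhs = 0, matching y values: 0 (1 points).
Total affine count: 7.
Full point count |E(F_7)| = 7 + 1 = 8.
Hasse bound: |8 − (7+1)| = |0| = 0 ≤ 2√7 ≈ 5.2915 ✓.


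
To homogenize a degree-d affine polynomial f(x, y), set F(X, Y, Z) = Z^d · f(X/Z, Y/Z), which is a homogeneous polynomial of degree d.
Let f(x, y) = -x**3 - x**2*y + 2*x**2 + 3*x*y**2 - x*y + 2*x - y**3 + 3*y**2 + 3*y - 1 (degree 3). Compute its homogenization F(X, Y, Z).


F(X, Y, Z) = -X**3 - X**2*Y + 2*X**2*Z + 3*X*Y**2 - X*Y*Z + 2*X*Z**2 - Y**3 + 3*Y**2*Z + 3*Y*Z**2 - Z**3

deg(f) = 3.
Substitute x = X/Z, y = Y/Z into f, then multiply by Z^3.
  monomial -1·x^3·y^0 ↦ -1·X^3·Y^0·Z^0.
  monomial -1·x^2·y^1 ↦ -1·X^2·Y^1·Z^0.
  monomial 2·x^2·y^0 ↦ 2·X^2·Y^0·Z^1.
  monomial 3·x^1·y^2 ↦ 3·X^1·Y^2·Z^0.
  monomial -1·x^1·y^1 ↦ -1·X^1·Y^1·Z^1.
  monomial 2·x^1·y^0 ↦ 2·X^1·Y^0·Z^2.
  monomial -1·x^0·y^3 ↦ -1·X^0·Y^3·Z^0.
  monomial 3·x^0·y^2 ↦ 3·X^0·Y^2·Z^1.
  monomial 3·x^0·y^1 ↦ 3·X^0·Y^1·Z^2.
  monomial -1·x^0·y^0 ↦ -1·X^0·Y^0·Z^3.
Collecting: F(X, Y, Z) = -X**3 - X**2*Y + 2*X**2*Z + 3*X*Y**2 - X*Y*Z + 2*X*Z**2 - Y**3 + 3*Y**2*Z + 3*Y*Z**2 - Z**3.


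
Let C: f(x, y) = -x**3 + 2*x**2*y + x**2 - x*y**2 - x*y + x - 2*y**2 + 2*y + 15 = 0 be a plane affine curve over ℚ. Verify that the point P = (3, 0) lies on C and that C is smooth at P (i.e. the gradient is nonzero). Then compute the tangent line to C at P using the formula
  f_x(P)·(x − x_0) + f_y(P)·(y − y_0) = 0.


Tangent line at P: -20*x + 17*y + 60 = 0.

Step 1: f(3, 0) = 0, so P lies on C.
Step 2: partial derivatives
  f_x(x, y) = -3*x**2 + 4*x*y + 2*x - y**2 - y + 1, f_y(x, y) = 2*x**2 - 2*x*y - x - 4*y + 2.
  f_x(P) = -20, f_y(P) = 17 (gradient nonzero, so P is smooth).
Step 3: tangent line at P: -20·(x − 3) + 17·(y − 0) = 0.
Expanding: -20*x + 17*y + 60 = 0.


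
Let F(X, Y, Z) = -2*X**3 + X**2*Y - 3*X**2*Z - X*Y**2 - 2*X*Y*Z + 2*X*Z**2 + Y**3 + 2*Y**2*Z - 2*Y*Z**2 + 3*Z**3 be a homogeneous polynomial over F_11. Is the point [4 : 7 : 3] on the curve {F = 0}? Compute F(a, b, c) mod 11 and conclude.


F(4,7,3) ≡ 8 (mod 11); P is NOT on the curve.

Evaluate F(4, 7, 3) term-by-term (mod 11).
  -2*X**3 ↦ -2·64·1·1 = -128
  X**2*Y ↦ 1·16·7·1 = 112
  -3*X**2*Z ↦ -3·16·1·3 = -144
  -X*Y**2 ↦ -1·4·49·1 = -196
  -2*X*Y*Z ↦ -2·4·7·3 = -168
  2*X*Z**2 ↦ 2·4·1·9 = 72
  Y**3 ↦ 1·1·343·1 = 343
  2*Y**2*Z ↦ 2·1·49·3 = 294
  -2*Y*Z**2 ↦ -2·1·7·9 = -126
  3*Z**3 ↦ 3·1·1·27 = 81
Sum: F(4, 7, 3) = (-128) + (112) + (-144) + (-196) + (-168) + (72) + (343) + (294) + (-126) + (81) = 140.
Reducing mod 11: 140 ≡ 8 (mod 11).
Since F(a, b, c) ≡ 8 ≠ 0 (mod 11), P does NOT lie on the curve.


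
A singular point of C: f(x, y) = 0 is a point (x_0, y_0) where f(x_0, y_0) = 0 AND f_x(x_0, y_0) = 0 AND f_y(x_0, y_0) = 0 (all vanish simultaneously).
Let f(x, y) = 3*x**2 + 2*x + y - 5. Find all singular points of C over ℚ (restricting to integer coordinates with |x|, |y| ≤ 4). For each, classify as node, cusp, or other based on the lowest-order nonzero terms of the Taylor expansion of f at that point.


No singular points in the scanned grid; C is smooth there.

Compute partial derivatives:
  f_x = 6*x + 2.
  f_y = 1.
f_y = 1 is a nonzero constant, so f_y never vanishes: no point (x, y) can satisfy f = f_x = f_y = 0. In particular no (x, y) ∈ {−4, ..., 4}² is singular; the curve is smooth.


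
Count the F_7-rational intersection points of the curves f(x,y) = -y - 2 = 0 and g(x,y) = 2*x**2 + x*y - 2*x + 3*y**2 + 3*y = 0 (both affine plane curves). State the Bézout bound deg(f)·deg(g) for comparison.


Common zeros: ∅; count = 0; Bézout bound = 2.

deg(f) = 1, deg(g) = 2, so Bézout bound = 2.
Scan x ∈ F_7. For each x, list the y ∈ F_7 with f(x, y) ≡ 0 and those with g(x, y) ≡ 0 (mod 7); the common zeros in that column are the intersection.
  x = 0: f ≡ 0 at y ∈ {5}; g ≡ 0 at y ∈ {0, 6}; common: ∅.
  x = 1: f ≡ 0 at y ∈ {5}; g ≡ 0 at y ∈ {0, 1}; common: ∅.
  x = 2: f ≡ 0 at y ∈ {5}; g ≡ 0 at y ∈ ∅; common: ∅.
  x = 3: f ≡ 0 at y ∈ {5}; g ≡ 0 at y ∈ {1, 4}; common: ∅.
  x = 4: f ≡ 0 at y ∈ {5}; g ≡ 0 at y ∈ ∅; common: ∅.
  x = 5: f ≡ 0 at y ∈ {5}; g ≡ 0 at y ∈ {3, 6}; common: ∅.
  x = 6: f ≡ 0 at y ∈ {5}; g ≡ 0 at y ∈ ∅; common: ∅.
Collecting: common zeros = ∅, so the count is 0.
Comparison with the Bézout bound: 0 ≤ 2 = deg(f)·deg(g), as expected for curves with no common component (the affine F_7-count falls short of the bound because intersections may lie at infinity, over extension fields, or carry multiplicity).


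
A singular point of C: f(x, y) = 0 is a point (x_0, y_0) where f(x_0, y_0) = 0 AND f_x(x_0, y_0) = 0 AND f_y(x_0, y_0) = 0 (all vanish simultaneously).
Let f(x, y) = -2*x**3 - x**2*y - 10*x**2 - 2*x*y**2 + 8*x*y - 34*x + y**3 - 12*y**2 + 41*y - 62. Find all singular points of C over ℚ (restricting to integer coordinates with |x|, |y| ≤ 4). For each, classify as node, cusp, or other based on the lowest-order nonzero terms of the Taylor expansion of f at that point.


Singular points: {(-2, 3)}; classification: node.

Compute partial derivatives:
  f_x = -6*x**2 - 2*x*y - 20*x - 2*y**2 + 8*y - 34.
  f_y = -x**2 - 4*x*y + 8*x + 3*y**2 - 24*y + 41.
Scan x_0 ∈ {−4, ..., 4}. For each x_0, f_y(x_0, y) is a polynomial in y; find its integer roots y ∈ {−4, ..., 4}, then test f_x and f at those candidates.
  x = -4: f_y(-4, y) = 3*y**2 - 8*y - 7; no integer root y with |y| ≤ 4.
  x = -3: f_y(-3, y) = 3*y**2 - 12*y + 8; no integer root y with |y| ≤ 4.
  x = -2: f_y(-2, y) = 3*y**2 - 16*y + 21; vanishes at y ∈ {3}. (-2, 3): f_x = 0, f = 0 — SINGULAR.
  x = -1: f_y(-1, y) = 3*y**2 - 20*y + 32; vanishes at y ∈ {4}. (-1, 4): f_x = -12 ≠ 0.
  x = 0: f_y(0, y) = 3*y**2 - 24*y + 41; no integer root y with |y| ≤ 4.
  x = 1: f_y(1, y) = 3*y**2 - 28*y + 48; no integer root y with |y| ≤ 4.
  x = 2: f_y(2, y) = 3*y**2 - 32*y + 53; no integer root y with |y| ≤ 4.
  x = 3: f_y(3, y) = 3*y**2 - 36*y + 56; no integer root y with |y| ≤ 4.
  x = 4: f_y(4, y) = 3*y**2 - 40*y + 57; no integer root y with |y| ≤ 4.
Only singular point on the grid: (-2, 3).
Classify: substitute x = -2 + u, y = 3 + v and expand: f = -2*u**3 - u**2*v - u**2 - 2*u*v**2 + v**3 + v**2.
No constant or linear terms (consistent with a singular point). Quadratic part: -u**2 + v**2. Cubic part: -2*u**3 - u**2*v - 2*u*v**2 + v**3.
The quadratic part v**2 - u**2 = (v − u)(v + u) splits into two distinct linear factors, so there are two distinct tangent lines y − 3 = ±(x − -2) — this is a node (ordinary double point).
Classification: node.
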